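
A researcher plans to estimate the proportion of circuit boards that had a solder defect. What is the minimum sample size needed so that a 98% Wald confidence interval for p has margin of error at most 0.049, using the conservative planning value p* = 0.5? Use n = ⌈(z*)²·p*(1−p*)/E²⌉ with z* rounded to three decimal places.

For 98% confidence, z* = 2.326.
p*(1−p*) = 0.50·0.50 = 0.2500.
Required n before rounding: 5.410276 × 0.2500 / 0.049² = 563.336.
⌈563.336⌉ = 564.

n = 564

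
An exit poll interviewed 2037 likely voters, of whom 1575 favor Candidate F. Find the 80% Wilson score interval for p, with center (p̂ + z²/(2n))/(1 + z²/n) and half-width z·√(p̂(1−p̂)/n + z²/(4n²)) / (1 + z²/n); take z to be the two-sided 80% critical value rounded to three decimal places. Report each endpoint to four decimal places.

(0.7611, 0.7849)

Here p̂ = 1575/2037 = 0.77320 and z = 1.282 (z² = 1.643524).
Denominator 1 + z²/n = 1 + 1.643524/2037 = 1.000807.
Adjusted center: (0.77320 + z²/(2n))/1.000807 = 0.77298.
Radicand: p̂(1−p̂)/n + z²/(4n²) = 0.000086089 + 0.000000099 = 0.000086188.
Half-width = z·√(radicand)/denom = 1.282·0.009284/1.000807 = 0.01189.
Interval: 0.77298 ± 0.01189 → (0.7611, 0.7849).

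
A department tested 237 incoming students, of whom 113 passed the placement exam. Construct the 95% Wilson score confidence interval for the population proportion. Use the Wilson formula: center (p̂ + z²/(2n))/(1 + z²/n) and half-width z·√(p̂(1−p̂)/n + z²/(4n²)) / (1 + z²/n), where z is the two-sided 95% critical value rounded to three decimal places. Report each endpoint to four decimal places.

(0.4141, 0.5402)

Here p̂ = 113/237 = 0.47679 and z = 1.960 (z² = 3.841600).
1 + z²/n = 1.016209.
Adjusted center: (0.47679 + z²/(2n))/1.016209 = 0.47716.
Radicand: p̂(1−p̂)/n + z²/(4n²) = 0.001052580 + 0.000017098 = 0.001069678.
Half-width = 1.960·√0.001069678/1.016209 = 0.06308.
So the interval runs from 0.4141 to 0.5402.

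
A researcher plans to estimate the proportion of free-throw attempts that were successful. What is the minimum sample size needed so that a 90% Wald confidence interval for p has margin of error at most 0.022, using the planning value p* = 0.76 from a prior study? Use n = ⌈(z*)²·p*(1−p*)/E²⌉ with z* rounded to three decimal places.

z* = 1.645 at the 90% level.
p*(1−p*) = 0.1824.
Required n before rounding: 2.706025 × 0.1824 / 0.022² = 1019.791.
⌈1019.791⌉ = 1020.

n = 1020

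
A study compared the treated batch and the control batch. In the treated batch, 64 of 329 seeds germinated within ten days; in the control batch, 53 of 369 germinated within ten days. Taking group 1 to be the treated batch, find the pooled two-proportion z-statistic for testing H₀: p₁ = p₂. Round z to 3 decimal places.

z = 1.797

Sample proportions: p̂₁ = 64/329 = 0.19453 and p̂₂ = 53/369 = 0.14363.
Pooling: p̂ = 117/698 = 0.16762.
Pooled SE = √[0.1395247·0.00574954] ≈ 0.028323.
z = 0.05090/0.028323 = 1.797.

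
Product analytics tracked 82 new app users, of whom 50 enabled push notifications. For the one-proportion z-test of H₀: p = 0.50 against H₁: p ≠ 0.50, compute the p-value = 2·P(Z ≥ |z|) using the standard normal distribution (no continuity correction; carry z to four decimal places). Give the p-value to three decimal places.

With x = 50 successes in n = 82, p̂ = 0.60976.
Under H₀, SE = √(p₀(1−p₀)/n) = √(0.50·0.50/82) = √0.003048780 = 0.055216.
Test statistic (full precision, shown to 4 dp): z = (50/82 − 0.50)/SE₀ ≈ 1.9878.
p-value = 2·P(Z ≥ |z|) with z = 1.9878 → 0.047.

p-value = 0.047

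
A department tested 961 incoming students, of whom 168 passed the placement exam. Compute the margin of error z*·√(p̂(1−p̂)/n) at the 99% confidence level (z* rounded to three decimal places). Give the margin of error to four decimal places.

ME = 0.0316

With x = 168 successes in n = 961, p̂ = 0.17482.
SE = √(p̂(1−p̂)/n) = √(0.144257/961) = 0.012252.
For 99% confidence, z* = 2.576.
So ME = 0.0316.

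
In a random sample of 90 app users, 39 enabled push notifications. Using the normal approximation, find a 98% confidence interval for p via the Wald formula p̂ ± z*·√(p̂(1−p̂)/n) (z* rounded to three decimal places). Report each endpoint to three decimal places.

(0.312, 0.555)

With x = 39 successes in n = 90, p̂ = 0.43333.
SE(p̂) = √(0.43333·0.56667/90) = 0.052234.
For 98% confidence, z* = 2.326.
Margin of error: 2.326 × 0.052234 = 0.12150.
So the interval runs from 0.312 to 0.555.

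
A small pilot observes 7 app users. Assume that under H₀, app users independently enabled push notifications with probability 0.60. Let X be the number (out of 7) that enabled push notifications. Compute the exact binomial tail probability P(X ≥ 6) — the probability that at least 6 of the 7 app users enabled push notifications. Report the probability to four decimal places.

P = 0.1586

X is binomial with n = 7 and p = 0.60.
P(X ≥ 6) = C(7,6)·0.60^6·0.40^1 + C(7,7)·0.60^7·0.40^0.
= 0.130637 + 0.027994 = 0.1586.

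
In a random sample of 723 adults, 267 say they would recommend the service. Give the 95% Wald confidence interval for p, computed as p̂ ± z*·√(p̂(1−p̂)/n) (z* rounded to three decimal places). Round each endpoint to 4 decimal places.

p̂ = 267/723 = 0.36929.
SE = √(p̂(1−p̂)/n) = √(0.232916/723) = 0.017949.
The 95% critical value is z* = 1.960.
Margin of error: 1.960 × 0.017949 = 0.03518.
So the interval runs from 0.3341 to 0.4045.

(0.3341, 0.4045)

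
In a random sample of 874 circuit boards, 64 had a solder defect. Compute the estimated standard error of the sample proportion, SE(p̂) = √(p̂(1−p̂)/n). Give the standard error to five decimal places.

SE = 0.00881

p̂ = 64/874 = 0.07323.
p̂(1−p̂) = 0.07323·0.92677 = 0.067867.
Dividing by n and taking the root: √0.000077651 = 0.00881.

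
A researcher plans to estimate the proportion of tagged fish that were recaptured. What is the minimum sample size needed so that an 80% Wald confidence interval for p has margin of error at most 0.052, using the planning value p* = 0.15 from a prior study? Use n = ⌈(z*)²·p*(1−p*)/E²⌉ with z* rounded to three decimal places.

n = 78

The 80% critical value is z* = 1.282.
p*(1−p*) = 0.15·0.85 = 0.1275.
(z*)²·p*(1−p*)/E² = 1.643524·0.1275/0.002704 = 77.496.
⌈77.496⌉ = 78.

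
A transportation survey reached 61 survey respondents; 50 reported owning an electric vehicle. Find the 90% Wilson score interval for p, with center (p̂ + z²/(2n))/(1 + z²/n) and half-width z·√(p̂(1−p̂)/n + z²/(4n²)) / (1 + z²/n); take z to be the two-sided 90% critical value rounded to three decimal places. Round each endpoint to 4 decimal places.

(0.7257, 0.8865)

Here p̂ = 50/61 = 0.81967 and z = 1.645 (z² = 2.706025).
Denominator 1 + z²/n = 1 + 2.706025/61 = 1.044361.
Center = (0.81967 + 0.022181)/1.044361 = 0.80609.
Radicand: p̂(1−p̂)/n + z²/(4n²) = 0.002423110 + 0.000181808 = 0.002604918.
Half-width = z·√(radicand)/denom = 1.645·0.051038/1.044361 = 0.08039.
CI: 0.80609 ± 0.08039 = (0.7257, 0.8865).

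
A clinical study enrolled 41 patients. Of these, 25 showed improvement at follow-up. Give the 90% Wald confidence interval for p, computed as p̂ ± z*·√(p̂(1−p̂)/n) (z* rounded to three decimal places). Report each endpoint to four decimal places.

(0.4844, 0.7351)

Sample proportion p̂ = 25/41 = 0.60976.
SE = √(p̂(1−p̂)/n) = √(0.237954/41) = 0.076182.
The 90% critical value is z* = 1.645.
Margin of error: 1.645 × 0.076182 = 0.12532.
Interval: 0.60976 ± 0.12532 → (0.4844, 0.7351).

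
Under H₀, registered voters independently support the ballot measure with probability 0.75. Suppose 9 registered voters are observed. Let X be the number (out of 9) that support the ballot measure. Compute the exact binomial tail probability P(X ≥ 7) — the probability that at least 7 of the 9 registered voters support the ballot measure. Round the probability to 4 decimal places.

P = 0.6007

X is binomial with n = 9 and p = 0.75.
P(X ≥ 7) = C(9,7)·0.75^7·0.25^2 + C(9,8)·0.75^8·0.25^1 + C(9,9)·0.75^9·0.25^0.
= 0.300339 + 0.225254 + 0.075085 = 0.6007.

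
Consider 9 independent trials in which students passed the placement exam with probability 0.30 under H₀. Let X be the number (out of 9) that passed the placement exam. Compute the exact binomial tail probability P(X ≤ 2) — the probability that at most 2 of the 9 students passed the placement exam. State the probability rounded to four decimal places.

P = 0.4628

X is binomial with n = 9 and p = 0.30.
P(X ≤ 2) = C(9,0)·0.30^0·0.70^9 + C(9,1)·0.30^1·0.70^8 + C(9,2)·0.30^2·0.70^7.
= 0.040354 + 0.155650 + 0.266828 = 0.4628.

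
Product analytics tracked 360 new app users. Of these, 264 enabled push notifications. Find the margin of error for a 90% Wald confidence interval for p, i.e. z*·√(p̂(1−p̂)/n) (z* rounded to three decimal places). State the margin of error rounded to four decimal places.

ME = 0.0383

Sample proportion p̂ = 264/360 = 0.73333.
SE = √(p̂(1−p̂)/n) = √(0.195556/360) = 0.023307.
z* = 1.645 at the 90% level.
Margin of error = z*·SE = 1.645 × 0.023307 = 0.0383.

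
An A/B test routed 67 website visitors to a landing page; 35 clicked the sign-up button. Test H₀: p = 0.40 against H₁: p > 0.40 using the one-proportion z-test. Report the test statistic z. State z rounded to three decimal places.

With x = 35 successes in n = 67, p̂ = 0.52239.
Null standard error: √(0.40·0.60/67) = √0.003582090 = 0.059851.
Test statistic: z = 0.12239/0.059851 = 2.045.

z = 2.045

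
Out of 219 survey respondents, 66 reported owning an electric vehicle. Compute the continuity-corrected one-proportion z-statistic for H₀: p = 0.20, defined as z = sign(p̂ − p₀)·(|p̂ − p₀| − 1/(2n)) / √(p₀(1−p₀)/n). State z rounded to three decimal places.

z = 3.666

With x = 66 successes in n = 219, p̂ = 0.30137. p̂ − p₀ = 0.101370.
1/(2n) = 0.002283.
Corrected numerator: |0.101370| − 0.002283 = 0.099087.
SE₀ = √(0.20·0.80/219) = 0.027029.
z = (+)0.099087/0.027029 = 3.666.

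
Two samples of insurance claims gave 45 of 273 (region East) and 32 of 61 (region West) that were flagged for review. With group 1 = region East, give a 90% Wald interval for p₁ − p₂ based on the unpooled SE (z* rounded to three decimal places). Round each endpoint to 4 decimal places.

p̂₁ = 0.16484, p̂₂ = 0.52459, so the observed difference is -0.35975.
Unpooled SE = √(p̂₁(1−p̂₁)/n₁ + p̂₂(1−p̂₂)/n₂) = √(0.000504266 + 0.004088448) = 0.067770.
The 90% critical value is z* = 1.645. Margin = 1.645·0.067770 = 0.11148.
So the interval runs from -0.4712 to -0.2483.

(-0.4712, -0.2483)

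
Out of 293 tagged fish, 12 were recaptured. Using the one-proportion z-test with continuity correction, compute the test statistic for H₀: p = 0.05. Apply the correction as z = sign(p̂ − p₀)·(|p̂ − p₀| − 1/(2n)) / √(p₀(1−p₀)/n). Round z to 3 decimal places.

The sample proportion is 12/293 = 0.04096. p̂ − p₀ = -0.009044.
Continuity correction 1/(2n) = 1/586 = 0.001706.
Corrected numerator: |-0.009044| − 0.001706 = 0.007338.
SE₀ = √(0.05·0.95/293) = 0.012732.
z = (−)0.007338/0.012732 = -0.576.

z = -0.576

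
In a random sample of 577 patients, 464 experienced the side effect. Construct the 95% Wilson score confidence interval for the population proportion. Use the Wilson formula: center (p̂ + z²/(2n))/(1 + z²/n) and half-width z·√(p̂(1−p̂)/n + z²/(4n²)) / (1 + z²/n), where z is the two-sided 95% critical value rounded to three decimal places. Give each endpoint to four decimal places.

(0.7698, 0.8345)

Here p̂ = 464/577 = 0.80416 and z = 1.960 (z² = 3.841600).
Denominator 1 + z²/n = 1 + 3.841600/577 = 1.006658.
Adjusted center: (0.80416 + z²/(2n))/1.006658 = 0.80215.
Radicand: p̂(1−p̂)/n + z²/(4n²) = 0.000272941 + 0.000002885 = 0.000275826.
Half-width = 1.960·√0.000275826/1.006658 = 0.03234.
So the interval runs from 0.7698 to 0.8345.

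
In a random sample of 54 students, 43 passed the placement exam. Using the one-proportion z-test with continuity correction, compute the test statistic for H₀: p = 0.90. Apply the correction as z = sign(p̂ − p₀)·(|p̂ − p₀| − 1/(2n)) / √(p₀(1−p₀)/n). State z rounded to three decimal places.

z = -2.313

With x = 43 successes in n = 54, p̂ = 0.79630. p̂ − p₀ = -0.103704.
Continuity correction 1/(2n) = 1/108 = 0.009259.
Corrected numerator: |-0.103704| − 0.009259 = 0.094445.
SE₀ = √(0.90·0.10/54) = 0.040825.
z = (−)0.094445/0.040825 = -2.313.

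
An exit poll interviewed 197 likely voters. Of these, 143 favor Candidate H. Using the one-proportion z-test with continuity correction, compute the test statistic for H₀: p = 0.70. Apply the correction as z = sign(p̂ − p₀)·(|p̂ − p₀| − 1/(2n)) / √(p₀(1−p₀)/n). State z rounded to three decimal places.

z = 0.715

With x = 143 successes in n = 197, p̂ = 0.72589. p̂ − p₀ = 0.025888.
Continuity correction 1/(2n) = 1/394 = 0.002538.
Corrected numerator: |0.025888| − 0.002538 = 0.023350.
Under H₀, SE = √(p₀(1−p₀)/n) = √(0.70·0.30/197) = √0.001065990 = 0.032649.
z = +0.023350/0.032649 = 0.715.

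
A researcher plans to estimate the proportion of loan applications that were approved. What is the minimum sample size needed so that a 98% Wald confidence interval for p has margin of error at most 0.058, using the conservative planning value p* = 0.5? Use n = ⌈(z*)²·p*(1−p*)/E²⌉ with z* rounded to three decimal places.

n = 403

For 98% confidence, z* = 2.326.
p*(1−p*) = 0.2500.
Required n before rounding: 5.410276 × 0.2500 / 0.058² = 402.072.
Rounding up, n = 403.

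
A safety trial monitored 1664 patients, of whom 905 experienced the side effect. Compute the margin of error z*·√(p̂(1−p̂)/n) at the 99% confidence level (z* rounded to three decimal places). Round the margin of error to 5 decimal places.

Sample proportion p̂ = 905/1664 = 0.54387.
Standard error of p̂: √(0.248075/1664) = √0.000149084 = 0.012210.
The 99% critical value is z* = 2.576.
So ME = 0.03145.

ME = 0.03145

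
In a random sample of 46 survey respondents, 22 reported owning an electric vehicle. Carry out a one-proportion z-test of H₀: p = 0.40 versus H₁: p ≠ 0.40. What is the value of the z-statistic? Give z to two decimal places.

p̂ = 22/46 = 0.47826.
SE₀ = √(0.40·0.60/46) = 0.072232.
z = (0.47826 − 0.40)/0.072232 = 0.07826/0.072232 = 1.08.

z = 1.08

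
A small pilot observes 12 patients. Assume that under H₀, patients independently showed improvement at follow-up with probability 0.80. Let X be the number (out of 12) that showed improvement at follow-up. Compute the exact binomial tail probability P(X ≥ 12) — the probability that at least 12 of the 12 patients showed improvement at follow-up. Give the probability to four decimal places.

X ~ Binomial(n=12, p=0.80).
P(X ≥ 12) = C(12,12)·0.80^12·0.20^0.
= 0.068719 = 0.0687.

P = 0.0687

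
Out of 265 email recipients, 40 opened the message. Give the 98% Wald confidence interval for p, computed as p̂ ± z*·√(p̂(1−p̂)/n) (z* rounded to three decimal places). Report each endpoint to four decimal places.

(0.0998, 0.2021)

p̂ = 40/265 = 0.15094.
Standard error of p̂: √(0.128159/265) = √0.000483621 = 0.021991.
z* = 2.326 at the 98% level.
Margin of error: 2.326 × 0.021991 = 0.05115.
CI: 0.15094 ± 0.05115 = (0.0998, 0.2021).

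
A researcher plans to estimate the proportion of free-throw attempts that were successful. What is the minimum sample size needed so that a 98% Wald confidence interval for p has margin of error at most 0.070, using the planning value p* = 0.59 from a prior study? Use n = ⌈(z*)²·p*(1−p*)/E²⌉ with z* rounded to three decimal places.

n = 268

z* = 2.326 at the 98% level.
p*(1−p*) = 0.59·0.41 = 0.2419.
Required n before rounding: 5.410276 × 0.2419 / 0.070² = 267.091.
Rounding up, n = 268.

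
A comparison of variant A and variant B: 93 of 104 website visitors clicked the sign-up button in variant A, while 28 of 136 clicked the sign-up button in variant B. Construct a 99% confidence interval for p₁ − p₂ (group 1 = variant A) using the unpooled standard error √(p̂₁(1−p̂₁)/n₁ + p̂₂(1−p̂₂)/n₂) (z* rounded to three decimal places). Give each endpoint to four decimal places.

p̂₁ = 93/104 = 0.89423, p̂₂ = 28/136 = 0.20588; p̂₁ − p̂₂ = 0.68835.
SE = √(0.000909443 + 0.001202168) = √0.002111611 = 0.045952.
z* = 2.576 at the 99% level. Margin of error = 0.11837.
So the interval runs from 0.5700 to 0.8067.

(0.5700, 0.8067)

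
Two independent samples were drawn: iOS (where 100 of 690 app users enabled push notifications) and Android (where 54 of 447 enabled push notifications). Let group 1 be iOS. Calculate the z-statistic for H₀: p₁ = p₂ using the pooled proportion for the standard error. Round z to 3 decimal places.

p̂₁ = 100/690 = 0.14493, p̂₂ = 54/447 = 0.12081.
Pooling: p̂ = 154/1137 = 0.13544.
Pooled SE = √[0.1170990·0.00368641] ≈ 0.020777.
z = 0.02412/0.020777 = 1.161.

z = 1.161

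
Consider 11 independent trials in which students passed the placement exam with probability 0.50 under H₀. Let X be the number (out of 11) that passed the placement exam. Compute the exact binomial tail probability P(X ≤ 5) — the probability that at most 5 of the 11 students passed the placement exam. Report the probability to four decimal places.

X is binomial with n = 11 and p = 0.50.
P(X ≤ 5) = Σ_{j=0}^{5} C(11,j)·0.50^j·0.50^{11−j}.
= 0.000488 + 0.005371 + 0.026855 + 0.080566 + 0.161133 + 0.225586 = 0.5000.

P = 0.5000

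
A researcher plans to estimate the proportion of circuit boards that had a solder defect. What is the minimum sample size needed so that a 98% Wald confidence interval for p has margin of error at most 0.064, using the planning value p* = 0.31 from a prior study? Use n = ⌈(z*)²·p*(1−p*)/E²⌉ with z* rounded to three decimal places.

The 98% critical value is z* = 2.326.
p*(1−p*) = 0.31·0.69 = 0.2139.
Required n before rounding: 5.410276 × 0.2139 / 0.064² = 282.534.
Rounding up, n = 283.

n = 283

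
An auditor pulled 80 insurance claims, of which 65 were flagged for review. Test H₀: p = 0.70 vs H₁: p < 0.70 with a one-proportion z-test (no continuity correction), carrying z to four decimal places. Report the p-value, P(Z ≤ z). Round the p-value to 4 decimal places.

p̂ = 65/80 = 0.81250.
Under H₀, SE = √(p₀(1−p₀)/n) = √(0.70·0.30/80) = √0.002625000 = 0.051235.
Test statistic (full precision, shown to 4 dp): z = (65/80 − 0.70)/SE₀ ≈ 2.1958.
p-value = P(Z ≤ z) with z = 2.1958 → 0.9859.

p-value = 0.9859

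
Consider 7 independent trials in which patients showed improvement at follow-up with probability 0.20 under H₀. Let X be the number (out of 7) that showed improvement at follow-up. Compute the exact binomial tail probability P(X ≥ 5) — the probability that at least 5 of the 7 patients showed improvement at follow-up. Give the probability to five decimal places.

X ~ Binomial(n=7, p=0.20).
P(X ≥ 5) = C(7,5)·0.20^5·0.80^2 + C(7,6)·0.20^6·0.80^1 + C(7,7)·0.20^7·0.80^0.
= 0.004301 + 0.000358 + 0.000013 = 0.00467.

P = 0.00467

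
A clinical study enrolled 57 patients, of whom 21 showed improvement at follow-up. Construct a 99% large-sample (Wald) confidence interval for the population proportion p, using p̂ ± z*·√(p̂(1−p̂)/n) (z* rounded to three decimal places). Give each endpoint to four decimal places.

Sample proportion p̂ = 21/57 = 0.36842.
SE(p̂) = √(0.36842·0.63158/57) = 0.063892.
z* = 2.576 at the 99% level.
Margin = 2.576·0.063892 = 0.16459.
Interval: 0.36842 ± 0.16459 → (0.2038, 0.5330).

(0.2038, 0.5330)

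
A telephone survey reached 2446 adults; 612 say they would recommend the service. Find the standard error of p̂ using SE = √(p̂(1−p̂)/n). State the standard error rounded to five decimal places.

With x = 612 successes in n = 2446, p̂ = 0.25020.
p̂(1−p̂) = 0.25020·0.74980 = 0.187600.
Dividing by n and taking the root: √0.000076697 = 0.00876.

SE = 0.00876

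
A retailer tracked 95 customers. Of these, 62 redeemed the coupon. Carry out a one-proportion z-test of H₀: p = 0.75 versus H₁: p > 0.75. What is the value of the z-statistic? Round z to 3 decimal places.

z = -2.192

Sample proportion p̂ = 62/95 = 0.65263.
SE₀ = √(0.75·0.25/95) = 0.044426.
Test statistic: z = -0.09737/0.044426 = -2.192.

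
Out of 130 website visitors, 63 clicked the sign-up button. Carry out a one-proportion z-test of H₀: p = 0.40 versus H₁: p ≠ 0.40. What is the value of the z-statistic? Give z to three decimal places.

z = 1.969

The sample proportion is 63/130 = 0.48462.
Under H₀, SE = √(p₀(1−p₀)/n) = √(0.40·0.60/130) = √0.001846154 = 0.042967.
Test statistic: z = 0.08462/0.042967 = 1.969.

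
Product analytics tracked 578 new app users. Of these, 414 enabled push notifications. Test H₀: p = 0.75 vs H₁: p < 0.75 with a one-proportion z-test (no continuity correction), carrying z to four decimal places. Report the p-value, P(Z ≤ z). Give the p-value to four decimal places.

p-value = 0.0305

With x = 414 successes in n = 578, p̂ = 0.71626.
Under H₀, SE = √(p₀(1−p₀)/n) = √(0.75·0.25/578) = √0.000324394 = 0.018011.
Test statistic (full precision, shown to 4 dp): z = (414/578 − 0.75)/SE₀ ≈ -1.8731.
p-value = P(Z ≤ z) with z = -1.8731 → 0.0305.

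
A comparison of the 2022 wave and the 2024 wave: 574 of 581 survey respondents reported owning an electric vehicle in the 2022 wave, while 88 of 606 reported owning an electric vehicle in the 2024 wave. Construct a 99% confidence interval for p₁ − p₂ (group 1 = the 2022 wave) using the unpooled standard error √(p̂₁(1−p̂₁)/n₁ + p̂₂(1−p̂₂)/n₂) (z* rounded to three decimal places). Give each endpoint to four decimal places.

(0.8041, 0.8814)

p̂₁ = 0.98795, p̂₂ = 0.14521, so the observed difference is 0.84274.
SE = √(0.000020487 + 0.000204830) = √0.000225317 = 0.015011.
For 99% confidence, z* = 2.576. Margin = 2.576·0.015011 = 0.03867.
Interval: 0.84274 ± 0.03867 → (0.8041, 0.8814).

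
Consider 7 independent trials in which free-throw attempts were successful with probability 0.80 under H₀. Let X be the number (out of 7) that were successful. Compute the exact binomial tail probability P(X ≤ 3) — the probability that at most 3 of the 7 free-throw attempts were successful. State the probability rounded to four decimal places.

X is binomial with n = 7 and p = 0.80.
P(X ≤ 3) = C(7,0)·0.80^0·0.20^7 + C(7,1)·0.80^1·0.20^6 + C(7,2)·0.80^2·0.20^5 + C(7,3)·0.80^3·0.20^4.
= 0.000013 + 0.000358 + 0.004301 + 0.028672 = 0.0333.

P = 0.0333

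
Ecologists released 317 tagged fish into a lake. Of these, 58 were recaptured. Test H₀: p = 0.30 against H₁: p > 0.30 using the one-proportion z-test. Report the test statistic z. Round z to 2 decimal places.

With x = 58 successes in n = 317, p̂ = 0.18297.
SE₀ = √(0.30·0.70/317) = 0.025738.
z = (0.18297 − 0.30)/0.025738 = -0.11703/0.025738 = -4.55.

z = -4.55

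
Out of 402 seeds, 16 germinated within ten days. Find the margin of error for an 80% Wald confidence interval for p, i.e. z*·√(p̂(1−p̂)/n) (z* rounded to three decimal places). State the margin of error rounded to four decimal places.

ME = 0.0125

p̂ = 16/402 = 0.03980.
SE(p̂) = √(0.03980·0.96020/402) = 0.009750.
The 80% critical value is z* = 1.282.
So ME = 0.0125.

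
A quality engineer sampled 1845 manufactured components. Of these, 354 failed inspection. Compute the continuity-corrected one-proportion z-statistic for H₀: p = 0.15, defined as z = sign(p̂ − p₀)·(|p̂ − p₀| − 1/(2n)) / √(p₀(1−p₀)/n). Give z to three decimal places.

z = 5.004

The sample proportion is 354/1845 = 0.19187. p̂ − p₀ = 0.041870.
Continuity correction 1/(2n) = 1/3690 = 0.000271.
Corrected numerator: |0.041870| − 0.000271 = 0.041599.
Null standard error: √(0.15·0.85/1845) = √0.000069106 = 0.008313.
z = (+)0.041599/0.008313 = 5.004.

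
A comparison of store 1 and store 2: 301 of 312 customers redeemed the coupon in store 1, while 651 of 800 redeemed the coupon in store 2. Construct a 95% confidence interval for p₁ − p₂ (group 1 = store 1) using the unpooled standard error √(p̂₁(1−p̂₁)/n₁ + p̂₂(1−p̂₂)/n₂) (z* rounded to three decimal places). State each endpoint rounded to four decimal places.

(0.1171, 0.1849)

p̂₁ = 0.96474, p̂₂ = 0.81375, so the observed difference is 0.15099.
Unpooled SE = √(p̂₁(1−p̂₁)/n₁ + p̂₂(1−p̂₂)/n₂) = √(0.000109017 + 0.000189451) = 0.017276.
The 95% critical value is z* = 1.960. Margin = 1.960·0.017276 = 0.03386.
So the interval runs from 0.1171 to 0.1849.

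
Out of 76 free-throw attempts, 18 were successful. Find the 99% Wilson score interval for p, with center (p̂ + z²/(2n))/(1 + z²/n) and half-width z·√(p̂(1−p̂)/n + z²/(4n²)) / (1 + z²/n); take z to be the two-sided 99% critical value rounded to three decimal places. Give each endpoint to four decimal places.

Here p̂ = 18/76 = 0.23684 and z = 2.576 (z² = 6.635776).
Denominator 1 + z²/n = 1 + 6.635776/76 = 1.087313.
Adjusted center: (0.23684 + z²/(2n))/1.087313 = 0.25797.
Radicand: p̂(1−p̂)/n + z²/(4n²) = 0.002378262 + 0.000287213 = 0.002665475.
Half-width = z·√(radicand)/denom = 2.576·0.051628/1.087313 = 0.12231.
CI: 0.25797 ± 0.12231 = (0.1357, 0.3803).

(0.1357, 0.3803)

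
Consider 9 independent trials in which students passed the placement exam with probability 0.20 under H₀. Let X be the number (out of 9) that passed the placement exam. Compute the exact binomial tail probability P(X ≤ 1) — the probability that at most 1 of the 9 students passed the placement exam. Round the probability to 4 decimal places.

P = 0.4362

X is binomial with n = 9 and p = 0.20.
P(X ≤ 1) = C(9,0)·0.20^0·0.80^9 + C(9,1)·0.20^1·0.80^8.
= 0.134218 + 0.301990 = 0.4362.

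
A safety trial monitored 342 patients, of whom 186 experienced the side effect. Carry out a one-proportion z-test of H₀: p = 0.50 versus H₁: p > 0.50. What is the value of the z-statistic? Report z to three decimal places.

z = 1.622

The sample proportion is 186/342 = 0.54386.
Null standard error: √(0.50·0.50/342) = √0.000730994 = 0.027037.
z = (p̂ − p₀)/SE = (0.54386 − 0.50)/0.027037 = 1.622.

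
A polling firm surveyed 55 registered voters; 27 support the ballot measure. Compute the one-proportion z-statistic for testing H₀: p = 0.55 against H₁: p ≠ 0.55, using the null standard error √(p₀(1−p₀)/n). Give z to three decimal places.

z = -0.881

The sample proportion is 27/55 = 0.49091.
Null standard error: √(0.55·0.45/55) = √0.004500000 = 0.067082.
z = (0.49091 − 0.55)/0.067082 = -0.05909/0.067082 = -0.881.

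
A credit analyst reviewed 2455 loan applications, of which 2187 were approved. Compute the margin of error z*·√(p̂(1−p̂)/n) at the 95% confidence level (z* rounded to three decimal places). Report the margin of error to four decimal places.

ME = 0.0123

p̂ = 2187/2455 = 0.89084.
SE(p̂) = √(0.89084·0.10916/2455) = 0.006294.
The 95% critical value is z* = 1.960.
So ME = 0.0123.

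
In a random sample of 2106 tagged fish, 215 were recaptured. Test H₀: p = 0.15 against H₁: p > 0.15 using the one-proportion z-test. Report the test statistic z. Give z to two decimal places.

Sample proportion p̂ = 215/2106 = 0.10209.
Null standard error: √(0.15·0.85/2106) = √0.000060541 = 0.007781.
Test statistic: z = -0.04791/0.007781 = -6.16.

z = -6.16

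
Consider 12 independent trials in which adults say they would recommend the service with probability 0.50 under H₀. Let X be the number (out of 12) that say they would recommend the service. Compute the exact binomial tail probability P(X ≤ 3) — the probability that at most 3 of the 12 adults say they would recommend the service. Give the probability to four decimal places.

X ~ Binomial(n=12, p=0.50).
P(X ≤ 3) = C(12,0)·0.50^0·0.50^12 + C(12,1)·0.50^1·0.50^11 + C(12,2)·0.50^2·0.50^10 + C(12,3)·0.50^3·0.50^9.
= 0.000244 + 0.002930 + 0.016113 + 0.053711 = 0.0730.

P = 0.0730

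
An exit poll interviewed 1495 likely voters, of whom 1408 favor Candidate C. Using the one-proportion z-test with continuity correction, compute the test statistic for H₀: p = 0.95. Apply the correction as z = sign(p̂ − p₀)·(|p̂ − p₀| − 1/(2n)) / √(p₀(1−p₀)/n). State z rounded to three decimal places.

z = -1.394

Sample proportion p̂ = 1408/1495 = 0.94181. p̂ − p₀ = -0.008194.
Continuity correction 1/(2n) = 1/2990 = 0.000334.
Corrected numerator: |-0.008194| − 0.000334 = 0.007860.
Under H₀, SE = √(p₀(1−p₀)/n) = √(0.95·0.05/1495) = √0.000031773 = 0.005637.
z = (−)0.007860/0.005637 = -1.394.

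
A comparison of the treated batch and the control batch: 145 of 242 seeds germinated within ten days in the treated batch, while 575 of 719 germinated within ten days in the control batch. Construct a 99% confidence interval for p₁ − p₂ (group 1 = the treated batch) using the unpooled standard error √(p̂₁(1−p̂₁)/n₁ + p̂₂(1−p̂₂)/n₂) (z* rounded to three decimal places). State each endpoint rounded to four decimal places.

(-0.2903, -0.1108)

p̂₁ = 0.59917, p̂₂ = 0.79972, so the observed difference is -0.20055.
Unpooled SE = √(p̂₁(1−p̂₁)/n₁ + p̂₂(1−p̂₂)/n₂) = √(0.000992416 + 0.000222763) = 0.034859.
The 99% critical value is z* = 2.576. Margin of error = 0.08980.
Interval: -0.20055 ± 0.08980 → (-0.2903, -0.1108).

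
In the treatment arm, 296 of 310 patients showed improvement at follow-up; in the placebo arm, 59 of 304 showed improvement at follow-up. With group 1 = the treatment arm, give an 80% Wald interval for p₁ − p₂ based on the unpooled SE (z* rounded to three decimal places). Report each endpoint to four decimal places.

p̂₁ = 0.95484, p̂₂ = 0.19408, so the observed difference is 0.76076.
SE = √(0.000139102 + 0.000514514) = √0.000653616 = 0.025566.
The 80% critical value is z* = 1.282. Margin = 1.282·0.025566 = 0.03278.
Interval: 0.76076 ± 0.03278 → (0.7280, 0.7935).

(0.7280, 0.7935)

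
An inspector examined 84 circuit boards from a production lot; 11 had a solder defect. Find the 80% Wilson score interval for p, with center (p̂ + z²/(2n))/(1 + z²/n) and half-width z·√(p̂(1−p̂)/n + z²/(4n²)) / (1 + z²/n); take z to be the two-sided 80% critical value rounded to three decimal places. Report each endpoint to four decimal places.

(0.0908, 0.1853)

p̂ = 11/84 = 0.13095; z = 1.282, so z² = 1.643524.
1 + z²/n = 1.019566.
Adjusted center: (0.13095 + z²/(2n))/1.019566 = 0.13803.
Radicand: p̂(1−p̂)/n + z²/(4n²) = 0.001354808 + 0.000058231 = 0.001413039.
Half-width = z·√(radicand)/denom = 1.282·0.037590/1.019566 = 0.04727.
CI: 0.13803 ± 0.04727 = (0.0908, 0.1853).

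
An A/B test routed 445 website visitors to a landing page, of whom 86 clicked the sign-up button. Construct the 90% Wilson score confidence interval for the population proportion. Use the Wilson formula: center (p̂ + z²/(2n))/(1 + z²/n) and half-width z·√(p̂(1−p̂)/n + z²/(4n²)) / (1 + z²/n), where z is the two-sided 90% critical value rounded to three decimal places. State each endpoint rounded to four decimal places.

Here p̂ = 86/445 = 0.19326 and z = 1.645 (z² = 2.706025).
1 + z²/n = 1.006081.
Adjusted center: (0.19326 + z²/(2n))/1.006081 = 0.19511.
Radicand: p̂(1−p̂)/n + z²/(4n²) = 0.000350359 + 0.000003416 = 0.000353775.
Half-width = z·√(radicand)/denom = 1.645·0.018809/1.006081 = 0.03075.
CI: 0.19511 ± 0.03075 = (0.1644, 0.2259).

(0.1644, 0.2259)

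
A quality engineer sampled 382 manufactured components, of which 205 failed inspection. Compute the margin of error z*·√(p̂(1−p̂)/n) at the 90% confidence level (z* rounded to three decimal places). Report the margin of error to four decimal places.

ME = 0.0420

With x = 205 successes in n = 382, p̂ = 0.53665.
SE = √(p̂(1−p̂)/n) = √(0.248657/382) = 0.025513.
For 90% confidence, z* = 1.645.
Margin of error = z*·SE = 1.645 × 0.025513 = 0.0420.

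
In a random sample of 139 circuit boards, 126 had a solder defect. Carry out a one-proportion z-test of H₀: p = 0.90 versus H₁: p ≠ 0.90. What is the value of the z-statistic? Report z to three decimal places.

z = 0.254

Sample proportion p̂ = 126/139 = 0.90647.
Under H₀, SE = √(p₀(1−p₀)/n) = √(0.90·0.10/139) = √0.000647482 = 0.025446.
Test statistic: z = 0.00647/0.025446 = 0.254.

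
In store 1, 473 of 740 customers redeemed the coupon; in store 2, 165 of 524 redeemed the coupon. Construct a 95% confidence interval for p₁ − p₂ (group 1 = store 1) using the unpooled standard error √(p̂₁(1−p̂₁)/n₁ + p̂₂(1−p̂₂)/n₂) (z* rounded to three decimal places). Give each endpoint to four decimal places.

p̂₁ = 0.63919, p̂₂ = 0.31489, so the observed difference is 0.32430.
Unpooled SE = √(p̂₁(1−p̂₁)/n₁ + p̂₂(1−p̂₂)/n₂) = √(0.000311657 + 0.000411703) = 0.026895.
The 95% critical value is z* = 1.960. Margin = 1.960·0.026895 = 0.05271.
Interval: 0.32430 ± 0.05271 → (0.2716, 0.3770).

(0.2716, 0.3770)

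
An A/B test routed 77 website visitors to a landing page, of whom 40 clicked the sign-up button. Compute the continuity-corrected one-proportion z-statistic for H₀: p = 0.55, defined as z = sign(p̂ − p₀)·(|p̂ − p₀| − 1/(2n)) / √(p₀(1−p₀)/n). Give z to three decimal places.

z = -0.424

The sample proportion is 40/77 = 0.51948. p̂ − p₀ = -0.030519.
1/(2n) = 0.006494.
Corrected numerator: |-0.030519| − 0.006494 = 0.024025.
SE₀ = √(0.55·0.45/77) = 0.056695.
z = (−)0.024025/0.056695 = -0.424.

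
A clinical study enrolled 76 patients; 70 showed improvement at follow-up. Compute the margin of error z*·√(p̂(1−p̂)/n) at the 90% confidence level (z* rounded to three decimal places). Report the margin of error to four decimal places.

The sample proportion is 70/76 = 0.92105.
SE(p̂) = √(0.92105·0.07895/76) = 0.030932.
For 90% confidence, z* = 1.645.
ME = 1.645·0.030932 = 0.0509.

ME = 0.0509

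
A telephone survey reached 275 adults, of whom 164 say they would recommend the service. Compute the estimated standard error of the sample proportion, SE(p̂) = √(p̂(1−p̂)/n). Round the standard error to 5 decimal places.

Sample proportion p̂ = 164/275 = 0.59636.
p̂(1−p̂) = 0.240715.
SE = √(0.240715/275) = 0.02959.

SE = 0.02959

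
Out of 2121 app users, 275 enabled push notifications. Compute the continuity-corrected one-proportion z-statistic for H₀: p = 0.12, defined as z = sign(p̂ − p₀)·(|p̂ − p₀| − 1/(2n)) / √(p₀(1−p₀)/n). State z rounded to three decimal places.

z = 1.335

p̂ = 275/2121 = 0.12966. p̂ − p₀ = 0.009656.
1/(2n) = 0.000236.
Corrected numerator: |0.009656| − 0.000236 = 0.009420.
SE₀ = √(0.12·0.88/2121) = 0.007056.
z = (+)0.009420/0.007056 = 1.335.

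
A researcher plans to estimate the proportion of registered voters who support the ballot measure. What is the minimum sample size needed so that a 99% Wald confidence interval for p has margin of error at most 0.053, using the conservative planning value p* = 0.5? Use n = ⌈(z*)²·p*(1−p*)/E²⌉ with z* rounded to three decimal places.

z* = 2.576 at the 99% level.
p*(1−p*) = 0.2500.
Required n before rounding: 6.635776 × 0.2500 / 0.053² = 590.582.
Rounding up, n = 591.

n = 591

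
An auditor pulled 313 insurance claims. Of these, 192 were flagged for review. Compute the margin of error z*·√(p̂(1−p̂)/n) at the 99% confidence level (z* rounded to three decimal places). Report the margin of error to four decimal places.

ME = 0.0709

The sample proportion is 192/313 = 0.61342.
SE(p̂) = √(0.61342·0.38658/313) = 0.027525.
For 99% confidence, z* = 2.576.
Margin of error = z*·SE = 2.576 × 0.027525 = 0.0709.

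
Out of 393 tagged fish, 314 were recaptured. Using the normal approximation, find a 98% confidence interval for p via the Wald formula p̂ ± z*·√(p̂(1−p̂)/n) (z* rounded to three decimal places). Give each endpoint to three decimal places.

(0.752, 0.846)

With x = 314 successes in n = 393, p̂ = 0.79898.
SE = √(p̂(1−p̂)/n) = √(0.160610/393) = 0.020216.
z* = 2.326 at the 98% level.
Margin = 2.326·0.020216 = 0.04702.
CI: 0.79898 ± 0.04702 = (0.752, 0.846).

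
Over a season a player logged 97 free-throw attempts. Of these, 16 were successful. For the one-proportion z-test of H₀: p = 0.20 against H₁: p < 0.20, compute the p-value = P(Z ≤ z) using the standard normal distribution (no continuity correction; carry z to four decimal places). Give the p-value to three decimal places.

p-value = 0.194

Sample proportion p̂ = 16/97 = 0.16495.
SE₀ = √(0.20·0.80/97) = 0.040614.
z = (p̂ − p₀)/SE = (16/97 − 0.20)/0.040614 ≈ -0.8630.
From the standard normal, P(Z ≤ z) = 0.194.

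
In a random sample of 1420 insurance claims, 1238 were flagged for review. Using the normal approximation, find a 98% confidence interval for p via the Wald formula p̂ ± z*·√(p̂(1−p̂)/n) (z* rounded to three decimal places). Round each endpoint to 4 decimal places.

With x = 1238 successes in n = 1420, p̂ = 0.87183.
Standard error of p̂: √(0.111742/1420) = √0.000078691 = 0.008871.
The 98% critical value is z* = 2.326.
Margin of error: 2.326 × 0.008871 = 0.02063.
Interval: 0.87183 ± 0.02063 → (0.8512, 0.8925).

(0.8512, 0.8925)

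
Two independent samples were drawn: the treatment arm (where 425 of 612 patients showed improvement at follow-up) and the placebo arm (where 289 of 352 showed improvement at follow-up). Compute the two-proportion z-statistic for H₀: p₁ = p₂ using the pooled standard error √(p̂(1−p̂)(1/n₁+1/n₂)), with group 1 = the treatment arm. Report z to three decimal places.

z = -4.317

Sample proportions: p̂₁ = 425/612 = 0.69444 and p̂₂ = 289/352 = 0.82102.
Pooled p̂ = (425+289)/(612+352) = 714/964 = 0.74066.
Pooled SE = √[0.1920809·0.00447490] ≈ 0.029318.
z = (p̂₁ − p̂₂)/SE = (0.69444 − 0.82102)/0.029318 = -0.12658/0.029318 = -4.317.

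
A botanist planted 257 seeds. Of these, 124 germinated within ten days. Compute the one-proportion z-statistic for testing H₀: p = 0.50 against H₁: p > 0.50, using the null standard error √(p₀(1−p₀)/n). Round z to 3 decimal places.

z = -0.561

p̂ = 124/257 = 0.48249.
Null standard error: √(0.50·0.50/257) = √0.000972763 = 0.031189.
z = (0.48249 − 0.50)/0.031189 = -0.01751/0.031189 = -0.561.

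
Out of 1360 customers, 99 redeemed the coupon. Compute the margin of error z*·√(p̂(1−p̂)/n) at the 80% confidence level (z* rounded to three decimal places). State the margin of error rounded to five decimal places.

ME = 0.00903

p̂ = 99/1360 = 0.07279.
SE = √(p̂(1−p̂)/n) = √(0.067495/1360) = 0.007045.
For 80% confidence, z* = 1.282.
So ME = 0.00903.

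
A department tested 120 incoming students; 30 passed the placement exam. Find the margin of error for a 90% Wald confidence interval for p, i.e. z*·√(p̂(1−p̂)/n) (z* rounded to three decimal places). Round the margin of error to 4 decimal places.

ME = 0.0650

Sample proportion p̂ = 30/120 = 0.25000.
Standard error of p̂: √(0.187500/120) = √0.001562500 = 0.039528.
The 90% critical value is z* = 1.645.
Margin of error = z*·SE = 1.645 × 0.039528 = 0.0650.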